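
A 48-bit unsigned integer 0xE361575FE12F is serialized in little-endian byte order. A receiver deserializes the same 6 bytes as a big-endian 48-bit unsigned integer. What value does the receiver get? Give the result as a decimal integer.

Stored little-endian, the bytes at ascending addresses are 2F E1 5F 57 61 E3.
Read back as big-endian, the last byte is least significant, giving 0x2FE15F5761E3.
0x2FE15F5761E3 = 52645013709283.

52645013709283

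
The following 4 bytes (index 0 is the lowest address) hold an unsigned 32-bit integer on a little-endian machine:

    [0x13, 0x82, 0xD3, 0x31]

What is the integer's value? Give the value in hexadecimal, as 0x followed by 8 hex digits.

Little-endian: lowest address holds the least-significant byte.
Reassemble most-significant byte first: 31 D3 82 13 → 0x31D38213.

0x31D38213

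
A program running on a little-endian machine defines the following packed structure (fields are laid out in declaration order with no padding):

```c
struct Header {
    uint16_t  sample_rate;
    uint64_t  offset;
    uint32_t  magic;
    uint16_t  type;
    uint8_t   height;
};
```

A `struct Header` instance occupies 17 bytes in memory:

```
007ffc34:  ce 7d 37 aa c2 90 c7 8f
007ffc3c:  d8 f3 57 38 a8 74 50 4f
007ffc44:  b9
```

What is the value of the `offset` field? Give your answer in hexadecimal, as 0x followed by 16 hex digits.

`offset` follows `sample_rate` (2 bytes), so it starts at byte offset 2 and occupies 8 bytes.
Bytes at offsets 2..9: 37 AA C2 90 C7 8F D8 F3.
In little-endian order the low byte comes first in memory.
Reassemble most-significant byte first: F3 D8 8F C7 90 C2 AA 37 → 0xF3D88FC790C2AA37.

0xF3D88FC790C2AA37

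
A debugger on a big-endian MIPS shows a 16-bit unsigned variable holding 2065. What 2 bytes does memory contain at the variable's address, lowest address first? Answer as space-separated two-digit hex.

2065 in hexadecimal, padded to 16 bits, is 0x0811.
Split into bytes (most-significant first): 08 11.
Big-endian: lowest address holds the most-significant byte.
So the memory order matches the most-significant-first order: 08 11.

08 11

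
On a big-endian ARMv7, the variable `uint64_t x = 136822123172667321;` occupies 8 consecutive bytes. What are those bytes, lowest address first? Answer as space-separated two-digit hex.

136822123172667321 in hexadecimal, padded to 64 bits, is 0x01E616FF011F1FB9.
Split into bytes (most-significant first): 01 E6 16 FF 01 1F 1F B9.
Big-endian: lowest address holds the most-significant byte.
So the memory order matches the most-significant-first order: 01 E6 16 FF 01 1F 1F B9.

01 E6 16 FF 01 1F 1F B9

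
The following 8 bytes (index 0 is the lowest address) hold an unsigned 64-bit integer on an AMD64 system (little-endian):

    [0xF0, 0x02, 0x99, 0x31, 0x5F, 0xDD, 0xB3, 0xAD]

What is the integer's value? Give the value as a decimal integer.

Little-endian stores the least-significant byte at the lowest address.
Reassemble most-significant byte first: AD B3 DD 5F 31 99 02 F0 → 0xADB3DD5F319902F0.
0xADB3DD5F319902F0 = 12516591190316483312.

12516591190316483312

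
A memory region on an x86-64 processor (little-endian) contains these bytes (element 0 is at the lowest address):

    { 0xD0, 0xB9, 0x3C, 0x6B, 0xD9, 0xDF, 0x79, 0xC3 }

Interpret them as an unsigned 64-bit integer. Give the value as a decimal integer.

Little-endian stores the least-significant byte at the lowest address.
Reassemble most-significant byte first: C3 79 DF D9 6B 3C B9 D0 → 0xC379DFD96B3CB9D0.
0xC379DFD96B3CB9D0 = 14085535434477976016.

14085535434477976016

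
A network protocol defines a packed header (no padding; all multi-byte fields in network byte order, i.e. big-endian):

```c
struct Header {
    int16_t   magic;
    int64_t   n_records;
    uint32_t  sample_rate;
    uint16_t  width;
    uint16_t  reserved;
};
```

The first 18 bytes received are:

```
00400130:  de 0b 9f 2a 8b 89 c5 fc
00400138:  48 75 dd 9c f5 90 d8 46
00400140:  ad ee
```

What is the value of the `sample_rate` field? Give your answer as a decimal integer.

`sample_rate` follows `magic` (2 B), `n_records` (8 B), so it starts at offset 2 + 8 = 10 and occupies 4 bytes.
Bytes at offsets 10..13: DD 9C F5 90.
In big-endian order the high byte comes first in memory.
The bytes are already most-significant first: 0xDD9CF590.
0xDD9CF590 = 3718051216.

3718051216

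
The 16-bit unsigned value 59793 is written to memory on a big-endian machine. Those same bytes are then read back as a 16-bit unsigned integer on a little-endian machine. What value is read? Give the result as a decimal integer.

37353

59793 in 16-bit hexadecimal is 0xE991.
Stored big-endian, the bytes at ascending addresses are E9 91.
Read back as little-endian, the first byte is least significant, giving 0x91E9.
0x91E9 = 37353.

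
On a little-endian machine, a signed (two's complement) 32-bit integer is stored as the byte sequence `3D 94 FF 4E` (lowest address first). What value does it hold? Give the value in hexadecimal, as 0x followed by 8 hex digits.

Little-endian stores the least-significant byte at the lowest address.
Reassemble most-significant byte first: 4E FF 94 3D → 0x4EFF943D.

0x4EFF943D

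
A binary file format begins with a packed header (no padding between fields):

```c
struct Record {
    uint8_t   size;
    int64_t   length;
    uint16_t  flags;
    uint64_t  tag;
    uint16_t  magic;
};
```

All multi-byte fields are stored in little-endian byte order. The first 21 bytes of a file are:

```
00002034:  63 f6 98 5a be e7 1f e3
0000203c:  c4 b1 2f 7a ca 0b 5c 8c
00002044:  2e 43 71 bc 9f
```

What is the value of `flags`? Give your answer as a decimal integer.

12209

`flags` follows `size` (1 B), `length` (8 B), so it starts at offset 1 + 8 = 9 and occupies 2 bytes.
Bytes at offsets 9..10: B1 2F.
Little-endian stores the least-significant byte at the lowest address.
Reassemble most-significant byte first: 2F B1 → 0x2FB1.
0x2FB1 = 12209.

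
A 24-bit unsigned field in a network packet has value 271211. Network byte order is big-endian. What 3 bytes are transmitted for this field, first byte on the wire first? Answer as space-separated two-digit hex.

271211 in hexadecimal, padded to 24 bits, is 0x04236B.
Split into bytes (most-significant first): 04 23 6B.
In big-endian order the high byte comes first in memory.
So the memory order matches the most-significant-first order: 04 23 6B.

04 23 6B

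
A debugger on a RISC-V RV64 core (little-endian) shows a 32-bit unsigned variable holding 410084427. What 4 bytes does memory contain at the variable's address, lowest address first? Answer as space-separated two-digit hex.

4B 64 71 18

410084427 in hexadecimal, padded to 32 bits, is 0x1871644B.
Split into bytes (most-significant first): 18 71 64 4B.
Little-endian: lowest address holds the least-significant byte.
So at ascending addresses the bytes are 4B 64 71 18.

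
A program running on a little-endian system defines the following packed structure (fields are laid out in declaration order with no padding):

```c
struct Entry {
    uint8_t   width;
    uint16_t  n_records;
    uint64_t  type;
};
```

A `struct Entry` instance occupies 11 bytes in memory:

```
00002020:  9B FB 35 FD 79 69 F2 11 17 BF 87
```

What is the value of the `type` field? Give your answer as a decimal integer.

9781562281520888317

`type` follows `width` (1 B), `n_records` (2 B), so it starts at offset 1 + 2 = 3 and occupies 8 bytes.
Bytes at offsets 3..10: FD 79 69 F2 11 17 BF 87.
In little-endian order the low byte comes first in memory.
Reassemble most-significant byte first: 87 BF 17 11 F2 69 79 FD → 0x87BF1711F26979FD.
0x87BF1711F26979FD = 9781562281520888317.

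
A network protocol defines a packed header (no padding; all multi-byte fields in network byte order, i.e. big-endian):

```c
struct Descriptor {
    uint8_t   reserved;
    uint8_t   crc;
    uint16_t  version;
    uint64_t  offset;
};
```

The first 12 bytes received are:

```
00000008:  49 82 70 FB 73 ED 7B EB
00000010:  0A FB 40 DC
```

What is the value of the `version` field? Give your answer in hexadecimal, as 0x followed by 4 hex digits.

0x70FB

`version` follows `reserved` (1 B), `crc` (1 B), so it starts at offset 1 + 1 = 2 and occupies 2 bytes.
Bytes at offsets 2..3: 70 FB.
Big-endian stores the most-significant byte at the lowest address.
The bytes are already most-significant first: 0x70FB.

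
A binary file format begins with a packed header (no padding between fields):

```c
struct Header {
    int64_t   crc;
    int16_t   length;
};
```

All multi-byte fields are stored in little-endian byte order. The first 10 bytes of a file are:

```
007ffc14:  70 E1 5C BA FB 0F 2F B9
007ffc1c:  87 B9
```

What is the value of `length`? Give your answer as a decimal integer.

-18041

`length` follows `crc` (8 bytes), so it starts at byte offset 8 and occupies 2 bytes.
Bytes at offsets 8..9: 87 B9.
Little-endian stores the least-significant byte at the lowest address.
Reassemble most-significant byte first: B9 87 → 0xB987.
Top bit is set, so as a signed 16-bit value this is 0xB987 − 2^16 = -18041.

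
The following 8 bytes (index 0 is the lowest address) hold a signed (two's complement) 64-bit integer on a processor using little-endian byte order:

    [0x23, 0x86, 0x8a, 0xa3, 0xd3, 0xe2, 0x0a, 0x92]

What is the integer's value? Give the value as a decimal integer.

Little-endian: lowest address holds the least-significant byte.
Reassemble most-significant byte first: 92 0A E2 D3 A3 8A 86 23 → 0x920AE2D3A38A8623.
Top bit is set, so as a signed 64-bit value this is 0x920AE2D3A38A8623 − 2^64 = -7923271195795225053.

-7923271195795225053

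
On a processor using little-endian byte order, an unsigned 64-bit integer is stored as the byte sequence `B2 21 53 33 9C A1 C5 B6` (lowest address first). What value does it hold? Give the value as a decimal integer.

Little-endian: lowest address holds the least-significant byte.
Reassemble most-significant byte first: B6 C5 A1 9C 33 53 21 B2 → 0xB6C5A19C335321B2.
0xB6C5A19C335321B2 = 13170110377562939826.

13170110377562939826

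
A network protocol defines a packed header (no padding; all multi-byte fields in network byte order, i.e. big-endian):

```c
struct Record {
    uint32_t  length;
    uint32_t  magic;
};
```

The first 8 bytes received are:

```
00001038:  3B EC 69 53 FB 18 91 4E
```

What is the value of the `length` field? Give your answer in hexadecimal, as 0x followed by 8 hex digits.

0x3BEC6953

`length` is the first field, at byte offset 0, occupying 4 bytes.
Bytes at offsets 0..3: 3B EC 69 53.
Big-endian stores the most-significant byte at the lowest address.
The bytes are already most-significant first: 0x3BEC6953.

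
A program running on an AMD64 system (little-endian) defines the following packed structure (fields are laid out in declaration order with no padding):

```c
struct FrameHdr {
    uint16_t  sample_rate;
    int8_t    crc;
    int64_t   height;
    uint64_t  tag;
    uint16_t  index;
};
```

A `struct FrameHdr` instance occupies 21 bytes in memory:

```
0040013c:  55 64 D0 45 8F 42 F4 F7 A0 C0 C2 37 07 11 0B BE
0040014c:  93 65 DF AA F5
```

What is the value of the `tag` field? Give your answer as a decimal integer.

16097434887544440631

`tag` follows `sample_rate` (2 B), `crc` (1 B), `height` (8 B), so it starts at offset 2 + 1 + 8 = 11 and occupies 8 bytes.
Bytes at offsets 11..18: 37 07 11 0B BE 93 65 DF.
Little-endian stores the least-significant byte at the lowest address.
Reassemble most-significant byte first: DF 65 93 BE 0B 11 07 37 → 0xDF6593BE0B110737.
0xDF6593BE0B110737 = 16097434887544440631.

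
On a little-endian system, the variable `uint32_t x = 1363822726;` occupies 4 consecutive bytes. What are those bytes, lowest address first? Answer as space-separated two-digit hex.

86 48 4A 51

1363822726 in hexadecimal, padded to 32 bits, is 0x514A4886.
Split into bytes (most-significant first): 51 4A 48 86.
Little-endian: lowest address holds the least-significant byte.
So at ascending addresses the bytes are 86 48 4A 51.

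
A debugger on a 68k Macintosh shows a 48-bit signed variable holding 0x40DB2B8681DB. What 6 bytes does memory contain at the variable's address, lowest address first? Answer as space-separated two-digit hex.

40 DB 2B 86 81 DB

Split into bytes (most-significant first): 40 DB 2B 86 81 DB.
In big-endian order the high byte comes first in memory.
So the memory order matches the most-significant-first order: 40 DB 2B 86 81 DB.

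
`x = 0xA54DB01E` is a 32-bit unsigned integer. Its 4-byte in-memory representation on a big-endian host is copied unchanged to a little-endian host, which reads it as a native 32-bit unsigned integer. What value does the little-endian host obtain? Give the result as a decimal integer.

514870693

Stored big-endian, the bytes at ascending addresses are A5 4D B0 1E.
Read back as little-endian, the first byte is least significant, giving 0x1EB04DA5.
0x1EB04DA5 = 514870693.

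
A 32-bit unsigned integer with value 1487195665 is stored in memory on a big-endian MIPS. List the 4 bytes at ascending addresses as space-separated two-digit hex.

1487195665 in hexadecimal, padded to 32 bits, is 0x58A4CE11.
Split into bytes (most-significant first): 58 A4 CE 11.
Big-endian stores the most-significant byte at the lowest address.
So the memory order matches the most-significant-first order: 58 A4 CE 11.

58 A4 CE 11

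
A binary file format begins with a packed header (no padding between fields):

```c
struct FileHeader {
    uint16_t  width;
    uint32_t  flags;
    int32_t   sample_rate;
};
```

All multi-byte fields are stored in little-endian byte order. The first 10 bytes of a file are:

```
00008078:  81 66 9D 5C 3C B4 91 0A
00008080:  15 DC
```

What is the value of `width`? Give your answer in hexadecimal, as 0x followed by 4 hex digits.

0x6681

`width` is the first field, at byte offset 0, occupying 2 bytes.
Bytes at offsets 0..1: 81 66.
Little-endian stores the least-significant byte at the lowest address.
Reassemble most-significant byte first: 66 81 → 0x6681.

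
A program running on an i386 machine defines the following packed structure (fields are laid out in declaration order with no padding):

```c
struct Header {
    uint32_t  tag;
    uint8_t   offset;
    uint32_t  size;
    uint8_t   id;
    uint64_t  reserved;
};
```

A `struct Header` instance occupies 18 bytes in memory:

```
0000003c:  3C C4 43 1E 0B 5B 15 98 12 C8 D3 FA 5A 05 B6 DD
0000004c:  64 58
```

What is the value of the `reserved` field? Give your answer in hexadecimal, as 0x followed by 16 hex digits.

`reserved` follows `tag` (4 B), `offset` (1 B), `size` (4 B), `id` (1 B), so it starts at offset 4 + 1 + 4 + 1 = 10 and occupies 8 bytes.
Bytes at offsets 10..17: D3 FA 5A 05 B6 DD 64 58.
Little-endian: lowest address holds the least-significant byte.
Reassemble most-significant byte first: 58 64 DD B6 05 5A FA D3 → 0x5864DDB6055AFAD3.

0x5864DDB6055AFAD3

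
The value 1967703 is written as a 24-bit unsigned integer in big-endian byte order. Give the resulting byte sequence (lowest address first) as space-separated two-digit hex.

1967703 in hexadecimal, padded to 24 bits, is 0x1E0657.
Split into bytes (most-significant first): 1E 06 57.
Big-endian stores the most-significant byte at the lowest address.
So the memory order matches the most-significant-first order: 1E 06 57.

1E 06 57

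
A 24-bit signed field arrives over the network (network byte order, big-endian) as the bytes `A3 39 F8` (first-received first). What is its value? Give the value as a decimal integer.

-6080008

In big-endian order the high byte comes first in memory.
The bytes are already most-significant first: 0xA339F8.
Top bit is set, so as a signed 24-bit value this is 0xA339F8 − 2^24 = -6080008.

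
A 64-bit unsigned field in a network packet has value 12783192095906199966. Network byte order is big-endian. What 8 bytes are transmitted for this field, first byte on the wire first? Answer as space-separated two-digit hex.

B1 67 05 7B A4 11 F9 9E

12783192095906199966 in hexadecimal, padded to 64 bits, is 0xB167057BA411F99E.
Split into bytes (most-significant first): B1 67 05 7B A4 11 F9 9E.
In big-endian order the high byte comes first in memory.
So the memory order matches the most-significant-first order: B1 67 05 7B A4 11 F9 9E.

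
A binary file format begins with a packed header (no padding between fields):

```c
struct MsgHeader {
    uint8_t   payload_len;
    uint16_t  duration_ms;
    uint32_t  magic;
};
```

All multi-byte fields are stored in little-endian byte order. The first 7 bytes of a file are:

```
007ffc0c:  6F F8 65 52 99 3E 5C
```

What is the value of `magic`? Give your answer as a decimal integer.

1547606354

`magic` follows `payload_len` (1 B), `duration_ms` (2 B), so it starts at offset 1 + 2 = 3 and occupies 4 bytes.
Bytes at offsets 3..6: 52 99 3E 5C.
In little-endian order the low byte comes first in memory.
Reassemble most-significant byte first: 5C 3E 99 52 → 0x5C3E9952.
0x5C3E9952 = 1547606354.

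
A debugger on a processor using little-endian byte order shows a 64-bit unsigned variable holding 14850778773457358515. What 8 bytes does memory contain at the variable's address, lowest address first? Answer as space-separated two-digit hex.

14850778773457358515 in hexadecimal, padded to 64 bits, is 0xCE18909C95D64EB3.
Split into bytes (most-significant first): CE 18 90 9C 95 D6 4E B3.
Little-endian: lowest address holds the least-significant byte.
So at ascending addresses the bytes are B3 4E D6 95 9C 90 18 CE.

B3 4E D6 95 9C 90 18 CE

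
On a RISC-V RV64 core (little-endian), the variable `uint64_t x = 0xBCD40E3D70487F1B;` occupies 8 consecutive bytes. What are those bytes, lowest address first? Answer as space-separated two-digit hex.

Split into bytes (most-significant first): BC D4 0E 3D 70 48 7F 1B.
In little-endian order the low byte comes first in memory.
So at ascending addresses the bytes are 1B 7F 48 70 3D 0E D4 BC.

1B 7F 48 70 3D 0E D4 BC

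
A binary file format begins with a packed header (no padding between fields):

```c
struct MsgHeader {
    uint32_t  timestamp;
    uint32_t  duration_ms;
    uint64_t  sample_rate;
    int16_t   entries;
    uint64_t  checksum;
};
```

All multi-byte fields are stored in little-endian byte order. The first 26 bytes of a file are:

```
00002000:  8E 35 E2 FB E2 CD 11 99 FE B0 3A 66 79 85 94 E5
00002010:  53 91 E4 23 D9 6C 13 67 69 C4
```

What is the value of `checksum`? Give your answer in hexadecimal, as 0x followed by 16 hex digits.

`checksum` follows `timestamp` (4 B), `duration_ms` (4 B), `sample_rate` (8 B), `entries` (2 B), so it starts at offset 4 + 4 + 8 + 2 = 18 and occupies 8 bytes.
Bytes at offsets 18..25: E4 23 D9 6C 13 67 69 C4.
In little-endian order the low byte comes first in memory.
Reassemble most-significant byte first: C4 69 67 13 6C D9 23 E4 → 0xC46967136CD923E4.

0xC46967136CD923E4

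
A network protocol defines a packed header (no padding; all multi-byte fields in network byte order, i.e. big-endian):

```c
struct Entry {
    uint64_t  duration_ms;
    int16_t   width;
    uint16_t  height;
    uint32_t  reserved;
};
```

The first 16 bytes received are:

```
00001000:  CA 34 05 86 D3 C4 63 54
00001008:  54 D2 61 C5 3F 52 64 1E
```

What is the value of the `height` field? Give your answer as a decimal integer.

`height` follows `duration_ms` (8 B), `width` (2 B), so it starts at offset 8 + 2 = 10 and occupies 2 bytes.
Bytes at offsets 10..11: 61 C5.
Big-endian stores the most-significant byte at the lowest address.
The bytes are already most-significant first: 0x61C5.
0x61C5 = 25029.

25029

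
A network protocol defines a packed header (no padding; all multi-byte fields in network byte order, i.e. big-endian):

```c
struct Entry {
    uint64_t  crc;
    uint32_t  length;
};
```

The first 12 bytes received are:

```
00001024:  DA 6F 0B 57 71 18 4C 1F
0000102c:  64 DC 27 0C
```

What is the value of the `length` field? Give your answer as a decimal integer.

1692149516

`length` follows `crc` (8 bytes), so it starts at byte offset 8 and occupies 4 bytes.
Bytes at offsets 8..11: 64 DC 27 0C.
Big-endian: lowest address holds the most-significant byte.
The bytes are already most-significant first: 0x64DC270C.
0x64DC270C = 1692149516.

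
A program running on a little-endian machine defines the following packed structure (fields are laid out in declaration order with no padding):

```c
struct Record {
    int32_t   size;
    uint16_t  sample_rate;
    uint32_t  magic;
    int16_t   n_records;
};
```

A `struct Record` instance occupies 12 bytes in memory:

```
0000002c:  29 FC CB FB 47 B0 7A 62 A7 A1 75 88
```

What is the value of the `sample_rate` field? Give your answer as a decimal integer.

45127

`sample_rate` follows `size` (4 bytes), so it starts at byte offset 4 and occupies 2 bytes.
Bytes at offsets 4..5: 47 B0.
Little-endian: lowest address holds the least-significant byte.
Reassemble most-significant byte first: B0 47 → 0xB047.
0xB047 = 45127.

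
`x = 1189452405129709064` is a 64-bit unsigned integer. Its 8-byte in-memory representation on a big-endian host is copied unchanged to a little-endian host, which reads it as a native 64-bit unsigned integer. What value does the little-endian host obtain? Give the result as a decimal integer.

1189452405129709064 in 64-bit hexadecimal is 0x1081C8A914FD8608.
Stored big-endian, the bytes at ascending addresses are 10 81 C8 A9 14 FD 86 08.
Read back as little-endian, the first byte is least significant, giving 0x0886FD14A9C88110.
0x0886FD14A9C88110 = 614456664372314384.

614456664372314384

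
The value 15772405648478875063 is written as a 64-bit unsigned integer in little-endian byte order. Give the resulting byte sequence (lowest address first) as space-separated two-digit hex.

15772405648478875063 in hexadecimal, padded to 64 bits, is 0xDAE2D75F1AF2ADB7.
Split into bytes (most-significant first): DA E2 D7 5F 1A F2 AD B7.
In little-endian order the low byte comes first in memory.
So at ascending addresses the bytes are B7 AD F2 1A 5F D7 E2 DA.

B7 AD F2 1A 5F D7 E2 DA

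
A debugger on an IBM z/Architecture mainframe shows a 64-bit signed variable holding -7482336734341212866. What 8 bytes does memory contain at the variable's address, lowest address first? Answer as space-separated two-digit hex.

98 29 66 62 1B BC 55 3E

Two's complement of -7482336734341212866 in 64 bits: 7482336734341212866 = 0x67D6999DE443AAC2; invert → 0x982966621BBC553D; add 1 → 0x982966621BBC553E.
Split into bytes (most-significant first): 98 29 66 62 1B BC 55 3E.
Big-endian: lowest address holds the most-significant byte.
So the memory order matches the most-significant-first order: 98 29 66 62 1B BC 55 3E.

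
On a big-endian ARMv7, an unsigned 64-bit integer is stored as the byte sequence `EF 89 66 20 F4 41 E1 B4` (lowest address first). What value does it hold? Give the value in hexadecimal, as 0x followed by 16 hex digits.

0xEF896620F441E1B4

In big-endian order the high byte comes first in memory.
The bytes are already most-significant first: 0xEF896620F441E1B4.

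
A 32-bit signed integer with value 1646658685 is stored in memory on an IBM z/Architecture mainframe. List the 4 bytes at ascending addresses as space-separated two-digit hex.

62 26 04 7D

1646658685 in hexadecimal, padded to 32 bits, is 0x6226047D.
Split into bytes (most-significant first): 62 26 04 7D.
Big-endian stores the most-significant byte at the lowest address.
So the memory order matches the most-significant-first order: 62 26 04 7D.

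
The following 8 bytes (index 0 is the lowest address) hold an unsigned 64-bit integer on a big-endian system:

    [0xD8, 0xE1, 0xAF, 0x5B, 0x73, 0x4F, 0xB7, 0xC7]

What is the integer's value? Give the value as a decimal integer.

Big-endian stores the most-significant byte at the lowest address.
The bytes are already most-significant first: 0xD8E1AF5B734FB7C7.
0xD8E1AF5B734FB7C7 = 15627964989263820743.

15627964989263820743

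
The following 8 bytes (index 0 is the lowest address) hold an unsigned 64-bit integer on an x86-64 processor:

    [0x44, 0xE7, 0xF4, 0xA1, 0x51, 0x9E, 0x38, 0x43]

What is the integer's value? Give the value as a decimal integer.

4843795472683689796

Little-endian stores the least-significant byte at the lowest address.
Reassemble most-significant byte first: 43 38 9E 51 A1 F4 E7 44 → 0x43389E51A1F4E744.
0x43389E51A1F4E744 = 4843795472683689796.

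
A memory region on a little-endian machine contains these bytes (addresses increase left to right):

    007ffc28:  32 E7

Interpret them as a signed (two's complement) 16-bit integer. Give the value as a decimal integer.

-6350

Little-endian: lowest address holds the least-significant byte.
Reassemble most-significant byte first: E7 32 → 0xE732.
Top bit is set, so as a signed 16-bit value this is 0xE732 − 2^16 = -6350.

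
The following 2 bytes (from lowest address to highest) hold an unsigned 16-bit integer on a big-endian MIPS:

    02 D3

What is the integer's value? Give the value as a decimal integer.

723

Big-endian: lowest address holds the most-significant byte.
The bytes are already most-significant first: 0x02D3.
0x02D3 = 723.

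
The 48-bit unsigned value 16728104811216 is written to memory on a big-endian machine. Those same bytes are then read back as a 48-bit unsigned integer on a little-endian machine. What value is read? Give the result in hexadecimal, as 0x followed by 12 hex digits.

16728104811216 in 48-bit hexadecimal is 0x0F36D0BEBAD0.
Stored big-endian, the bytes at ascending addresses are 0F 36 D0 BE BA D0.
Read back as little-endian, the first byte is least significant, giving 0xD0BABED0360F.

0xD0BABED0360F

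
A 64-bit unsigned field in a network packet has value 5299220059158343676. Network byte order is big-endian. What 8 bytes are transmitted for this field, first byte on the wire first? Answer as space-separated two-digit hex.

5299220059158343676 in hexadecimal, padded to 64 bits, is 0x498A9C913CC1EFFC.
Split into bytes (most-significant first): 49 8A 9C 91 3C C1 EF FC.
Big-endian stores the most-significant byte at the lowest address.
So the memory order matches the most-significant-first order: 49 8A 9C 91 3C C1 EF FC.

49 8A 9C 91 3C C1 EF FC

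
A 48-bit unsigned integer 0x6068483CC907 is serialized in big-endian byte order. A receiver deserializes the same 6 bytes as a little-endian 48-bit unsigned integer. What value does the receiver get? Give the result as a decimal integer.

8560881199200

Stored big-endian, the bytes at ascending addresses are 60 68 48 3C C9 07.
Read back as little-endian, the first byte is least significant, giving 0x07C93C486860.
0x07C93C486860 = 8560881199200.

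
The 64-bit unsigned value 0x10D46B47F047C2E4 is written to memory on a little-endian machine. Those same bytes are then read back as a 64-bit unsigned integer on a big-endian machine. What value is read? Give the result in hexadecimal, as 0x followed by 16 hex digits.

Stored little-endian, the bytes at ascending addresses are E4 C2 47 F0 47 6B D4 10.
Read back as big-endian, the last byte is least significant, giving 0xE4C247F0476BD410.

0xE4C247F0476BD410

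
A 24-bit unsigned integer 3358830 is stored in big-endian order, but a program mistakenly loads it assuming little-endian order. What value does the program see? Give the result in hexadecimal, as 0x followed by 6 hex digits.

3358830 in 24-bit hexadecimal is 0x33406E.
Stored big-endian, the bytes at ascending addresses are 33 40 6E.
Read back as little-endian, the first byte is least significant, giving 0x6E4033.

0x6E4033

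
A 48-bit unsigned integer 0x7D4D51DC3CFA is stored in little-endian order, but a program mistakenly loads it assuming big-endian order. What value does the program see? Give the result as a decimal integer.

275139301297533

Stored little-endian, the bytes at ascending addresses are FA 3C DC 51 4D 7D.
Read back as big-endian, the last byte is least significant, giving 0xFA3CDC514D7D.
0xFA3CDC514D7D = 275139301297533.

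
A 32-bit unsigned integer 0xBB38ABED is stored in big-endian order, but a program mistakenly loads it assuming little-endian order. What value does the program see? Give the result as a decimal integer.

3987421371

Stored big-endian, the bytes at ascending addresses are BB 38 AB ED.
Read back as little-endian, the first byte is least significant, giving 0xEDAB38BB.
0xEDAB38BB = 3987421371.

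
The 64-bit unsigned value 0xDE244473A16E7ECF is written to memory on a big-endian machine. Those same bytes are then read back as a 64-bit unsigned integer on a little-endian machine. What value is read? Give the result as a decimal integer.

14951509452619261150

Stored big-endian, the bytes at ascending addresses are DE 24 44 73 A1 6E 7E CF.
Read back as little-endian, the first byte is least significant, giving 0xCF7E6EA1734424DE.
0xCF7E6EA1734424DE = 14951509452619261150.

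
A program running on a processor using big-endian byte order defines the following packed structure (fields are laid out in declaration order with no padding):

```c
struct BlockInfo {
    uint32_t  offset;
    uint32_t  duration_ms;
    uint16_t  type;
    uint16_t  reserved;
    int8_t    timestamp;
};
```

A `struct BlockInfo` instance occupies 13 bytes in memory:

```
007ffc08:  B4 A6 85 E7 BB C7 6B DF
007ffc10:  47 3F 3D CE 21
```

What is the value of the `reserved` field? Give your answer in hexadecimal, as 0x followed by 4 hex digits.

0x3DCE

`reserved` follows `offset` (4 B), `duration_ms` (4 B), `type` (2 B), so it starts at offset 4 + 4 + 2 = 10 and occupies 2 bytes.
Bytes at offsets 10..11: 3D CE.
Big-endian stores the most-significant byte at the lowest address.
The bytes are already most-significant first: 0x3DCE.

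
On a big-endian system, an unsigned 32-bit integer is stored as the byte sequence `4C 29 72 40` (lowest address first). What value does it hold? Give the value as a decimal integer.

1277784640

Big-endian: lowest address holds the most-significant byte.
The bytes are already most-significant first: 0x4C297240.
0x4C297240 = 1277784640.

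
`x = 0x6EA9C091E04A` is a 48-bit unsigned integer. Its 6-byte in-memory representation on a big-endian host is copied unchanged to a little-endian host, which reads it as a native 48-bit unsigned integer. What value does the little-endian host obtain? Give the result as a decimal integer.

Stored big-endian, the bytes at ascending addresses are 6E A9 C0 91 E0 4A.
Read back as little-endian, the first byte is least significant, giving 0x4AE091C0A96E.
0x4AE091C0A96E = 82328378452334.

82328378452334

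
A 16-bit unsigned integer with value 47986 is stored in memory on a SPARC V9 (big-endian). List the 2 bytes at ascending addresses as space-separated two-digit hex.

BB 72

47986 in hexadecimal, padded to 16 bits, is 0xBB72.
Split into bytes (most-significant first): BB 72.
Big-endian: lowest address holds the most-significant byte.
So the memory order matches the most-significant-first order: BB 72.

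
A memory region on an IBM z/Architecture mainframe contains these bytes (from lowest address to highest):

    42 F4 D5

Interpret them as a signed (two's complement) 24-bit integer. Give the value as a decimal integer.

In big-endian order the high byte comes first in memory.
The bytes are already most-significant first: 0x42F4D5.
0x42F4D5 = 4388053.

4388053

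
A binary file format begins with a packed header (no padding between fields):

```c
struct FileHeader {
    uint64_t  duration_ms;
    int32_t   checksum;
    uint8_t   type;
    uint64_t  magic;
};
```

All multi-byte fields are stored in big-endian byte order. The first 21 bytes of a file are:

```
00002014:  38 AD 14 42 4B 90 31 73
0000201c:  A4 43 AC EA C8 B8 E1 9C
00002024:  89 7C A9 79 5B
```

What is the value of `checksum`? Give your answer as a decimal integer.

`checksum` follows `duration_ms` (8 bytes), so it starts at byte offset 8 and occupies 4 bytes.
Bytes at offsets 8..11: A4 43 AC EA.
Big-endian stores the most-significant byte at the lowest address.
The bytes are already most-significant first: 0xA443ACEA.
Top bit is set, so as a signed 32-bit value this is 0xA443ACEA − 2^32 = -1539068694.

-1539068694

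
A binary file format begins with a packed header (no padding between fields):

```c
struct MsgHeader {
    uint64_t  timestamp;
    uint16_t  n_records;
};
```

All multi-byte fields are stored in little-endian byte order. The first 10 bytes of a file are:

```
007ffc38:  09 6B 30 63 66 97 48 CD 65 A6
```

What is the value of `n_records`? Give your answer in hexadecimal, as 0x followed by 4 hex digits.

0xA665

`n_records` follows `timestamp` (8 bytes), so it starts at byte offset 8 and occupies 2 bytes.
Bytes at offsets 8..9: 65 A6.
Little-endian: lowest address holds the least-significant byte.
Reassemble most-significant byte first: A6 65 → 0xA665.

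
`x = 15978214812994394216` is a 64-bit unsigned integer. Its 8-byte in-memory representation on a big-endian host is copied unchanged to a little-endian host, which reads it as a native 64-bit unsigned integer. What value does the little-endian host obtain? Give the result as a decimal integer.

15978214812994394216 in 64-bit hexadecimal is 0xDDBE05B7596A5868.
Stored big-endian, the bytes at ascending addresses are DD BE 05 B7 59 6A 58 68.
Read back as little-endian, the first byte is least significant, giving 0x68586A59B705BEDD.
0x68586A59B705BEDD = 7518876511450283741.

7518876511450283741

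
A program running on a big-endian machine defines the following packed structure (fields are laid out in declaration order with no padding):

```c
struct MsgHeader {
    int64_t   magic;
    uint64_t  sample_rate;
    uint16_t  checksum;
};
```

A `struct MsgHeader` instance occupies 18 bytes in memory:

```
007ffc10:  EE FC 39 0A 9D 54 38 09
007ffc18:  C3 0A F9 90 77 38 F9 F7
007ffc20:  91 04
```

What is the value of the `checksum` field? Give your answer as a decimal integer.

37124

`checksum` follows `magic` (8 B), `sample_rate` (8 B), so it starts at offset 8 + 8 = 16 and occupies 2 bytes.
Bytes at offsets 16..17: 91 04.
Big-endian stores the most-significant byte at the lowest address.
The bytes are already most-significant first: 0x9104.
0x9104 = 37124.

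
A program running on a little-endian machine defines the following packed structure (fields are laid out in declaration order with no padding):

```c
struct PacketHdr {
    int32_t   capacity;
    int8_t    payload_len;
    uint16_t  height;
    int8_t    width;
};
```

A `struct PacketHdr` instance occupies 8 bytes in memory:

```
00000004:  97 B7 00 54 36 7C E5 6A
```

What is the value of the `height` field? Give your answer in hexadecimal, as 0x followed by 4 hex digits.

`height` follows `capacity` (4 B), `payload_len` (1 B), so it starts at offset 4 + 1 = 5 and occupies 2 bytes.
Bytes at offsets 5..6: 7C E5.
In little-endian order the low byte comes first in memory.
Reassemble most-significant byte first: E5 7C → 0xE57C.

0xE57C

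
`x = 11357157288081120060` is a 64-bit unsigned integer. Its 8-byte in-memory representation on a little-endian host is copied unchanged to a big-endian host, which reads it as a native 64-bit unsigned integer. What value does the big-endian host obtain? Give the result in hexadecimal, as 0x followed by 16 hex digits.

11357157288081120060 in 64-bit hexadecimal is 0x9D9CBA6176505B3C.
Stored little-endian, the bytes at ascending addresses are 3C 5B 50 76 61 BA 9C 9D.
Read back as big-endian, the last byte is least significant, giving 0x3C5B507661BA9C9D.

0x3C5B507661BA9C9D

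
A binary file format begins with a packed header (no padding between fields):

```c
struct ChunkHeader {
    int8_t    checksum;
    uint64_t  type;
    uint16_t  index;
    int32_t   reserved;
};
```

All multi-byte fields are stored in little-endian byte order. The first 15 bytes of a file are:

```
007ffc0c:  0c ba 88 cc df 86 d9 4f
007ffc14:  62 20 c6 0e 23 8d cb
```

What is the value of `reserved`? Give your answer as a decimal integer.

-879942898

`reserved` follows `checksum` (1 B), `type` (8 B), `index` (2 B), so it starts at offset 1 + 8 + 2 = 11 and occupies 4 bytes.
Bytes at offsets 11..14: 0E 23 8D CB.
Little-endian stores the least-significant byte at the lowest address.
Reassemble most-significant byte first: CB 8D 23 0E → 0xCB8D230E.
Top bit is set, so as a signed 32-bit value this is 0xCB8D230E − 2^32 = -879942898.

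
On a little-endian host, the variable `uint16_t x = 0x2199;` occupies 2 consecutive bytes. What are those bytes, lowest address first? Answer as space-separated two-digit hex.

99 21

Split into bytes (most-significant first): 21 99.
Little-endian stores the least-significant byte at the lowest address.
So at ascending addresses the bytes are 99 21.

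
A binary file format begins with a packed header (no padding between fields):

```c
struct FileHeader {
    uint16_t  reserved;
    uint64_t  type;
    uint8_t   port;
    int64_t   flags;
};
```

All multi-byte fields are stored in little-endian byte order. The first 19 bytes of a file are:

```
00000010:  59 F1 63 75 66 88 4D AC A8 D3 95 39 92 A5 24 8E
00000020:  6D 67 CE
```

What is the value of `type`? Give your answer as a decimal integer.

15251629587091060067

`type` follows `reserved` (2 bytes), so it starts at byte offset 2 and occupies 8 bytes.
Bytes at offsets 2..9: 63 75 66 88 4D AC A8 D3.
Little-endian stores the least-significant byte at the lowest address.
Reassemble most-significant byte first: D3 A8 AC 4D 88 66 75 63 → 0xD3A8AC4D88667563.
0xD3A8AC4D88667563 = 15251629587091060067.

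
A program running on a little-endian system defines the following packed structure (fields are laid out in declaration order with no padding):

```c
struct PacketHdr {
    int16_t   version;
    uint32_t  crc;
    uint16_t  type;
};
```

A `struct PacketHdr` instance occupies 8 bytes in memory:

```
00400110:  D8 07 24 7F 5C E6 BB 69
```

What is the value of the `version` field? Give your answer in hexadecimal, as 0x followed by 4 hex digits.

0x07D8

`version` is the first field, at byte offset 0, occupying 2 bytes.
Bytes at offsets 0..1: D8 07.
Little-endian stores the least-significant byte at the lowest address.
Reassemble most-significant byte first: 07 D8 → 0x07D8.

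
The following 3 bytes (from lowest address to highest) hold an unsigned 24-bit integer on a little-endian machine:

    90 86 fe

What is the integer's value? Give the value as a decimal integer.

Little-endian stores the least-significant byte at the lowest address.
Reassemble most-significant byte first: FE 86 90 → 0xFE8690.
0xFE8690 = 16680592.

16680592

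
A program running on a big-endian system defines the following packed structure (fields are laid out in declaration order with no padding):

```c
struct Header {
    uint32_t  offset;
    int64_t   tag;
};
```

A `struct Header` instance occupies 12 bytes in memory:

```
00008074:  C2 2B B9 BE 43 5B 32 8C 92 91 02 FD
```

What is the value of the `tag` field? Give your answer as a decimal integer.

`tag` follows `offset` (4 bytes), so it starts at byte offset 4 and occupies 8 bytes.
Bytes at offsets 4..11: 43 5B 32 8C 92 91 02 FD.
Big-endian stores the most-significant byte at the lowest address.
The bytes are already most-significant first: 0x435B328C929102FD.
0x435B328C929102FD = 4853528602757628669.

4853528602757628669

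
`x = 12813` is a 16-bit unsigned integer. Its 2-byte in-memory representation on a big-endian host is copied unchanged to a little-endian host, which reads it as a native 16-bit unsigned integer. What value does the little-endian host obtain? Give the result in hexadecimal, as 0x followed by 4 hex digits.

0x0D32

12813 in 16-bit hexadecimal is 0x320D.
Stored big-endian, the bytes at ascending addresses are 32 0D.
Read back as little-endian, the first byte is least significant, giving 0x0D32.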